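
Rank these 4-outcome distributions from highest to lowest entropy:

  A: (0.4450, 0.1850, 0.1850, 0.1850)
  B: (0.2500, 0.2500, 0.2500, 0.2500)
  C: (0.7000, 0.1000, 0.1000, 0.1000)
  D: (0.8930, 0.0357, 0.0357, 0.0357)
B > A > C > D

Key insight: Entropy is maximized by uniform distributions and minimized by concentrated distributions.

Entropies:
  H(A) = 1.8709 bits
  H(B) = 2.0000 bits
  H(C) = 1.3568 bits
  H(D) = 0.6604 bits

Ranking: B > A > C > D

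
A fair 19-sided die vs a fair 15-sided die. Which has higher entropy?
19-sided die

Both are uniform distributions; for uniform over n outcomes, H = log₂(n). H(19-sided) = log₂(19) = 4.248 bits and H(15-sided) = log₂(15) = 3.907 bits. More outcomes in a uniform distribution means higher entropy.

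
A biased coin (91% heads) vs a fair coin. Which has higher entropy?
Fair coin

The fair coin is uniform (p=0.5), maximizing binary entropy at 1 bit. The biased coin has H(0.91) ≈ 0.436 bits — its outcome is more predictable, so its entropy is lower.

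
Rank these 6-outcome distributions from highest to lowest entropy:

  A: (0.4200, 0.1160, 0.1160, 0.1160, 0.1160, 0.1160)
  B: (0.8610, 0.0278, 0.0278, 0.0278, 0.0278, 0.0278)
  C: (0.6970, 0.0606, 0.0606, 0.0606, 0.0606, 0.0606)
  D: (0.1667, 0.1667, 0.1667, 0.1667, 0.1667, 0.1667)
D > A > C > B

Key insight: Entropy is maximized by uniform distributions and minimized by concentrated distributions.

Entropies:
  H(A) = 2.3282 bits
  H(B) = 0.9044 bits
  H(C) = 1.5885 bits
  H(D) = 2.5850 bits

Ranking: D > A > C > B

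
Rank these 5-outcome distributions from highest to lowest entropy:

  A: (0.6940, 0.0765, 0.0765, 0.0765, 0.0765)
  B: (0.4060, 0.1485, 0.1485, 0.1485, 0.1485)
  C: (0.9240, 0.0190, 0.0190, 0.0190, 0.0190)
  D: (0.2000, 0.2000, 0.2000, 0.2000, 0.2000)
D > B > A > C

Key insight: Entropy is maximized by uniform distributions and minimized by concentrated distributions.

Entropies:
  H(A) = 1.5005 bits
  H(B) = 2.1624 bits
  H(C) = 0.5399 bits
  H(D) = 2.3219 bits

Ranking: D > B > A > C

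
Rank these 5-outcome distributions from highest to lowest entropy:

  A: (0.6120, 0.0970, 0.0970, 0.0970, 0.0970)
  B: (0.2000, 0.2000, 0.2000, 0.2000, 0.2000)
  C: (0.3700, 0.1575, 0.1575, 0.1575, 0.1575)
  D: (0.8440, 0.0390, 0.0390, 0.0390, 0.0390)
B > C > A > D

Key insight: Entropy is maximized by uniform distributions and minimized by concentrated distributions.

Entropies:
  H(A) = 1.7395 bits
  H(B) = 2.3219 bits
  H(C) = 2.2107 bits
  H(D) = 0.9367 bits

Ranking: B > C > A > D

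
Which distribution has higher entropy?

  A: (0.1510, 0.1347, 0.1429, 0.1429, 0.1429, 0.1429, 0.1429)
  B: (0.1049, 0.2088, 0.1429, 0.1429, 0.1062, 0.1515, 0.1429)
A

Both distributions are close to uniform, making this a harder comparison.

H(A) = 2.8067 bits
H(B) = 2.7723 bits

The distribution closer to uniform has higher entropy.
Answer: A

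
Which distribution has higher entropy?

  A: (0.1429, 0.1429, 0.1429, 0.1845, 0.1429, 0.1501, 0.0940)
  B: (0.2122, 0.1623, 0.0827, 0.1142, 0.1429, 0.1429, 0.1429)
A

Both distributions are close to uniform, making this a harder comparison.

H(A) = 2.7853 bits
H(B) = 2.7584 bits

The distribution closer to uniform has higher entropy.
Answer: A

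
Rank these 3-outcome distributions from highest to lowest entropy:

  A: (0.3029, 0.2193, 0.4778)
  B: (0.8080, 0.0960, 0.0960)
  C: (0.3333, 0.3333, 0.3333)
C > A > B

Key insight: Entropy is maximized by uniform distributions and minimized by concentrated distributions.

- Uniform distributions have maximum entropy log₂(3) = 1.5850 bits
- The more "peaked" or concentrated a distribution, the lower its entropy

Entropies:
  H(A) = 1.5111 bits
  H(B) = 0.8976 bits
  H(C) = 1.5850 bits

Ranking: C > A > B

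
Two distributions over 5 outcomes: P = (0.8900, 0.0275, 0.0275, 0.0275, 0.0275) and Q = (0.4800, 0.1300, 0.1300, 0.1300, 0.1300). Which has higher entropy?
Q

P is highly concentrated on one outcome (89%), making it nearly deterministic. Q spreads its mass more evenly (max 48%). The more spread-out distribution has higher entropy: H(P) ≈ 0.720 bits, H(Q) ≈ 2.039 bits.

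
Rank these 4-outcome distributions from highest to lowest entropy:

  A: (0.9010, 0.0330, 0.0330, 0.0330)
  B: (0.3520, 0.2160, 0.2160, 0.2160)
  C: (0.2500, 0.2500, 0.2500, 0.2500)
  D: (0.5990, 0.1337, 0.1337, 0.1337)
C > B > D > A

Key insight: Entropy is maximized by uniform distributions and minimized by concentrated distributions.

Entropies:
  H(A) = 0.6227 bits
  H(B) = 1.9629 bits
  H(C) = 2.0000 bits
  H(D) = 1.6071 bits

Ranking: C > B > D > A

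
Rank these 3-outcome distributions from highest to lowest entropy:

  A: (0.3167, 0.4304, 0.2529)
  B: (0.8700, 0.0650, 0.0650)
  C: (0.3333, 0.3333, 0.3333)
C > A > B

Key insight: Entropy is maximized by uniform distributions and minimized by concentrated distributions.

- Uniform distributions have maximum entropy log₂(3) = 1.5850 bits
- The more "peaked" or concentrated a distribution, the lower its entropy

Entropies:
  H(A) = 1.5504 bits
  H(B) = 0.6874 bits
  H(C) = 1.5850 bits

Ranking: C > A > B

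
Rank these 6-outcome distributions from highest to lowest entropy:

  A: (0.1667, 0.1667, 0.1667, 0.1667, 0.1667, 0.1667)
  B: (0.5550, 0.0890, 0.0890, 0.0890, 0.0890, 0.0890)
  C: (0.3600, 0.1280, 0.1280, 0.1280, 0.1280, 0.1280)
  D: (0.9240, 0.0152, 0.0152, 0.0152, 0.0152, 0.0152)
A > C > B > D

Key insight: Entropy is maximized by uniform distributions and minimized by concentrated distributions.

Entropies:
  H(A) = 2.5850 bits
  H(B) = 2.0245 bits
  H(C) = 2.4287 bits
  H(D) = 0.5644 bits

Ranking: A > C > B > D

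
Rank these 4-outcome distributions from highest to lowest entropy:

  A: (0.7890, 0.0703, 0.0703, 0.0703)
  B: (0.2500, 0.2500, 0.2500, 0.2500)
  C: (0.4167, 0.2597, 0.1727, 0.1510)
B > C > A

Key insight: Entropy is maximized by uniform distributions and minimized by concentrated distributions.

- Uniform distributions have maximum entropy log₂(4) = 2.0000 bits
- The more "peaked" or concentrated a distribution, the lower its entropy

Entropies:
  H(A) = 1.0778 bits
  H(B) = 2.0000 bits
  H(C) = 1.8807 bits

Ranking: B > C > A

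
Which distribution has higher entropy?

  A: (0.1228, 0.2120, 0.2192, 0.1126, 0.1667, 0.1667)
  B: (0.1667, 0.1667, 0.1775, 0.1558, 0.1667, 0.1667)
B

Both distributions are close to uniform, making this a harder comparison.

H(A) = 2.5425 bits
H(B) = 2.5839 bits

The distribution closer to uniform has higher entropy.
Answer: B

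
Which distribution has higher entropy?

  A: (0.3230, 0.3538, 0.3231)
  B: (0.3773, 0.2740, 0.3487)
A

Both distributions are close to uniform, making this a harder comparison.

H(A) = 1.5836 bits
H(B) = 1.5723 bits

The distribution closer to uniform has higher entropy.
Answer: A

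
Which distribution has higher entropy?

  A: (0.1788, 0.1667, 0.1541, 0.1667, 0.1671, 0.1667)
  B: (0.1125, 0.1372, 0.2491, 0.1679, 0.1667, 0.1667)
A

Both distributions are close to uniform, making this a harder comparison.

H(A) = 2.5836 bits
H(B) = 2.5411 bits

The distribution closer to uniform has higher entropy.
Answer: A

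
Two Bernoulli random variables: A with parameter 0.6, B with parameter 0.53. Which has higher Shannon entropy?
B

For binary distributions, entropy is maximized at p=0.5 and decreases as p moves toward 0 or 1.

H(A) = H(0.6) = 0.9710 bits
H(B) = H(0.53) = 0.9974 bits

Distribution B (p=0.53) is closer to uniform (p=0.5), so it has higher entropy.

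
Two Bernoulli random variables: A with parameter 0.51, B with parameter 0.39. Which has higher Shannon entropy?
A

For binary distributions, entropy is maximized at p=0.5 and decreases as p moves toward 0 or 1.

H(A) = H(0.51) = 0.9997 bits
H(B) = H(0.39) = 0.9648 bits

Distribution A (p=0.51) is closer to uniform (p=0.5), so it has higher entropy.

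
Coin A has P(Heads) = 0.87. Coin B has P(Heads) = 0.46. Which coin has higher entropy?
B

For binary distributions, entropy is maximized at p=0.5 and decreases as p moves toward 0 or 1.

H(A) = H(0.87) = 0.5574 bits
H(B) = H(0.46) = 0.9954 bits

Distribution B (p=0.46) is closer to uniform (p=0.5), so it has higher entropy.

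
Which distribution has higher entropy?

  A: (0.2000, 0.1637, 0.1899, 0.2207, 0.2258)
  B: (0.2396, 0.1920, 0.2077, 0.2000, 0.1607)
A

Both distributions are close to uniform, making this a harder comparison.

H(A) = 2.3127 bits
H(B) = 2.3102 bits

The distribution closer to uniform has higher entropy.
Answer: A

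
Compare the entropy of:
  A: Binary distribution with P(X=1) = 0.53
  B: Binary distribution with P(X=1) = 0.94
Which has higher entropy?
A

For binary distributions, entropy is maximized at p=0.5 and decreases as p moves toward 0 or 1.

H(A) = H(0.53) = 0.9974 bits
H(B) = H(0.94) = 0.3274 bits

Distribution A (p=0.53) is closer to uniform (p=0.5), so it has higher entropy.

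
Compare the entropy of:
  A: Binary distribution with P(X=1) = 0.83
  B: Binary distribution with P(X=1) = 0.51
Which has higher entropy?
B

For binary distributions, entropy is maximized at p=0.5 and decreases as p moves toward 0 or 1.

H(A) = H(0.83) = 0.6577 bits
H(B) = H(0.51) = 0.9997 bits

Distribution B (p=0.51) is closer to uniform (p=0.5), so it has higher entropy.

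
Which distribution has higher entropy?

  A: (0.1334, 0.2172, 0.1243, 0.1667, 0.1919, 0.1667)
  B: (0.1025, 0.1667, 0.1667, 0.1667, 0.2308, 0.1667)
A

Both distributions are close to uniform, making this a harder comparison.

H(A) = 2.5586 bits
H(B) = 2.5484 bits

The distribution closer to uniform has higher entropy.
Answer: A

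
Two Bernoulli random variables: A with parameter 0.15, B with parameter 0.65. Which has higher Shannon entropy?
B

For binary distributions, entropy is maximized at p=0.5 and decreases as p moves toward 0 or 1.

H(A) = H(0.15) = 0.6098 bits
H(B) = H(0.65) = 0.9341 bits

Distribution B (p=0.65) is closer to uniform (p=0.5), so it has higher entropy.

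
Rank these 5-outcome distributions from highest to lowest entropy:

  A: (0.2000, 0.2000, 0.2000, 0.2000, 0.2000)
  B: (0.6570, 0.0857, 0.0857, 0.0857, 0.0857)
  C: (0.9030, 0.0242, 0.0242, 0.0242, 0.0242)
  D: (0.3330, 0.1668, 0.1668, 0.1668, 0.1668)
A > D > B > C

Key insight: Entropy is maximized by uniform distributions and minimized by concentrated distributions.

Entropies:
  H(A) = 2.3219 bits
  H(B) = 1.6137 bits
  H(C) = 0.6534 bits
  H(D) = 2.2520 bits

Ranking: A > D > B > C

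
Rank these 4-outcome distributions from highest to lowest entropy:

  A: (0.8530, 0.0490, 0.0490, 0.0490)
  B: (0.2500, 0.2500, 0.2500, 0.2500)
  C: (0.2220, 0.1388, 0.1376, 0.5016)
B > C > A

Key insight: Entropy is maximized by uniform distributions and minimized by concentrated distributions.

- Uniform distributions have maximum entropy log₂(4) = 2.0000 bits
- The more "peaked" or concentrated a distribution, the lower its entropy

Entropies:
  H(A) = 0.8353 bits
  H(B) = 2.0000 bits
  H(C) = 1.7704 bits

Ranking: B > C > A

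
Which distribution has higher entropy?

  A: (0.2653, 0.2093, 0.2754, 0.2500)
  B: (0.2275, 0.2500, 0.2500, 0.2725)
B

Both distributions are close to uniform, making this a harder comparison.

H(A) = 1.9925 bits
H(B) = 1.9971 bits

The distribution closer to uniform has higher entropy.
Answer: B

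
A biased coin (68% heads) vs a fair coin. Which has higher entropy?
Fair coin

The fair coin is uniform (p=0.5), maximizing binary entropy at 1 bit. The biased coin has H(0.68) ≈ 0.904 bits — its outcome is more predictable, so its entropy is lower.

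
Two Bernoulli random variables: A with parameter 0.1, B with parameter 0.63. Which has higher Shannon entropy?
B

For binary distributions, entropy is maximized at p=0.5 and decreases as p moves toward 0 or 1.

H(A) = H(0.1) = 0.4690 bits
H(B) = H(0.63) = 0.9507 bits

Distribution B (p=0.63) is closer to uniform (p=0.5), so it has higher entropy.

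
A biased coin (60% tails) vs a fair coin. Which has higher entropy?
Fair coin

The fair coin is uniform (p=0.5), maximizing binary entropy at 1 bit. The biased coin has H(0.60) ≈ 0.971 bits — its outcome is more predictable, so its entropy is lower.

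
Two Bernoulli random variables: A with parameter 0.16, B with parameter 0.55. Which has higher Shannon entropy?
B

For binary distributions, entropy is maximized at p=0.5 and decreases as p moves toward 0 or 1.

H(A) = H(0.16) = 0.6343 bits
H(B) = H(0.55) = 0.9928 bits

Distribution B (p=0.55) is closer to uniform (p=0.5), so it has higher entropy.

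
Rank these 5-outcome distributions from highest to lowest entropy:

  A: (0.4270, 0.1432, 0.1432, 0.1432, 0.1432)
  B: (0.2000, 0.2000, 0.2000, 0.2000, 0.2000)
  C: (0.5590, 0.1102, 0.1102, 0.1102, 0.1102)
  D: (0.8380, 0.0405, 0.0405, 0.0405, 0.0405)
B > A > C > D

Key insight: Entropy is maximized by uniform distributions and minimized by concentrated distributions.

Entropies:
  H(A) = 2.1306 bits
  H(B) = 2.3219 bits
  H(C) = 1.8719 bits
  H(D) = 0.9631 bits

Ranking: B > A > C > D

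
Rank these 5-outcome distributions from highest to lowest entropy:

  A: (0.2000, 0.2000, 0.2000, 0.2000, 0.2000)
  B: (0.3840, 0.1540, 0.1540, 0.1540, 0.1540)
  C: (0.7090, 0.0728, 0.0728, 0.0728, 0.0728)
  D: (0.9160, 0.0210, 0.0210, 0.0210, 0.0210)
A > B > C > D

Key insight: Entropy is maximized by uniform distributions and minimized by concentrated distributions.

Entropies:
  H(A) = 2.3219 bits
  H(B) = 2.1928 bits
  H(C) = 1.4520 bits
  H(D) = 0.5841 bits

Ranking: A > B > C > D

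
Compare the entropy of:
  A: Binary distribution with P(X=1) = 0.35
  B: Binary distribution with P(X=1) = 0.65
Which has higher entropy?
Equal

For binary distributions, entropy is maximized at p=0.5 and decreases as p moves toward 0 or 1.

H(A) = H(0.35) = 0.9341 bits
H(B) = H(0.65) = 0.9341 bits

Both distributions are equally far from uniform (|0.35-0.5| = |0.65-0.5|), so they have the same entropy.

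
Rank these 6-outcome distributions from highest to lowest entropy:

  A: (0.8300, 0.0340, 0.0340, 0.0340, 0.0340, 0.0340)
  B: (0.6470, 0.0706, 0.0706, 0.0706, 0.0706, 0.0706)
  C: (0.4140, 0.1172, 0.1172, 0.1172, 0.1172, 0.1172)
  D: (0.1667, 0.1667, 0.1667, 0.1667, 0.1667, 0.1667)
D > C > B > A

Key insight: Entropy is maximized by uniform distributions and minimized by concentrated distributions.

Entropies:
  H(A) = 1.0524 bits
  H(B) = 1.7564 bits
  H(C) = 2.3392 bits
  H(D) = 2.5850 bits

Ranking: D > C > B > A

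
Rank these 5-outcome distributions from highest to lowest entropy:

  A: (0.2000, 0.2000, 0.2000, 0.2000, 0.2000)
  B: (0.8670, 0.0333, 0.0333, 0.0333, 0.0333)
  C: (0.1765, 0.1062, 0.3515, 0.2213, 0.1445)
A > C > B

Key insight: Entropy is maximized by uniform distributions and minimized by concentrated distributions.

- Uniform distributions have maximum entropy log₂(5) = 2.3219 bits
- The more "peaked" or concentrated a distribution, the lower its entropy

Entropies:
  H(A) = 2.3219 bits
  H(B) = 0.8316 bits
  H(C) = 2.2003 bits

Ranking: A > C > B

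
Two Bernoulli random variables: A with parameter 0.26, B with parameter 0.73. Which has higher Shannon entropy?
B

For binary distributions, entropy is maximized at p=0.5 and decreases as p moves toward 0 or 1.

H(A) = H(0.26) = 0.8267 bits
H(B) = H(0.73) = 0.8415 bits

Distribution B (p=0.73) is closer to uniform (p=0.5), so it has higher entropy.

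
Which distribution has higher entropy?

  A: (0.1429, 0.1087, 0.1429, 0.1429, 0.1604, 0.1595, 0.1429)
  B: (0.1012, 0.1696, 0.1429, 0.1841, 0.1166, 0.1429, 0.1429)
A

Both distributions are close to uniform, making this a harder comparison.

H(A) = 2.7981 bits
H(B) = 2.7826 bits

The distribution closer to uniform has higher entropy.
Answer: A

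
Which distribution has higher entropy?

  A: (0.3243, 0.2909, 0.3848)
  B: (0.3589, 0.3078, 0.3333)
B

Both distributions are close to uniform, making this a harder comparison.

H(A) = 1.5752 bits
H(B) = 1.5821 bits

The distribution closer to uniform has higher entropy.
Answer: B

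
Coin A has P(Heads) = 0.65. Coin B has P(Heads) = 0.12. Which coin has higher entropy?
A

For binary distributions, entropy is maximized at p=0.5 and decreases as p moves toward 0 or 1.

H(A) = H(0.65) = 0.9341 bits
H(B) = H(0.12) = 0.5294 bits

Distribution A (p=0.65) is closer to uniform (p=0.5), so it has higher entropy.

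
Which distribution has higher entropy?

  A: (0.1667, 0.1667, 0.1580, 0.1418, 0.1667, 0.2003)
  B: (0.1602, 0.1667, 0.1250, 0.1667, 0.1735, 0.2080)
A

Both distributions are close to uniform, making this a harder comparison.

H(A) = 2.5772 bits
H(B) = 2.5695 bits

The distribution closer to uniform has higher entropy.
Answer: A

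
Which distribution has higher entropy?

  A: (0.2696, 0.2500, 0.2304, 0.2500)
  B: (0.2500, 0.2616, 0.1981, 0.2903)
A

Both distributions are close to uniform, making this a harder comparison.

H(A) = 1.9978 bits
H(B) = 1.9868 bits

The distribution closer to uniform has higher entropy.
Answer: A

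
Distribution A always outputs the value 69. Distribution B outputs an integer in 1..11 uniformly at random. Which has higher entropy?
B

A is deterministic, so H(A) = 0. B is uniform over 11 outcomes, so H(B) = log₂(11) = 3.459 bits. Any distribution with genuine randomness has higher entropy than a deterministic one.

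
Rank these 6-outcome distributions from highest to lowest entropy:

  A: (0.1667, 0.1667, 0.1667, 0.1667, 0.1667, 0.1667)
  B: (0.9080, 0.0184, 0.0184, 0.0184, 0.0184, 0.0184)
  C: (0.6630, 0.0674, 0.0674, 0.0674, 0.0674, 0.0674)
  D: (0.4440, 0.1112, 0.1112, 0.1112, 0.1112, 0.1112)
A > D > C > B

Key insight: Entropy is maximized by uniform distributions and minimized by concentrated distributions.

Entropies:
  H(A) = 2.5850 bits
  H(B) = 0.6567 bits
  H(C) = 1.7044 bits
  H(D) = 2.2819 bits

Ranking: A > D > C > B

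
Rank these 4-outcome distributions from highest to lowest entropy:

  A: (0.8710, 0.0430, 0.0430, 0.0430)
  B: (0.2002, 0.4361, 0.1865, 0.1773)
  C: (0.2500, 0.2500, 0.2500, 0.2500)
C > B > A

Key insight: Entropy is maximized by uniform distributions and minimized by concentrated distributions.

- Uniform distributions have maximum entropy log₂(4) = 2.0000 bits
- The more "peaked" or concentrated a distribution, the lower its entropy

Entropies:
  H(A) = 0.7591 bits
  H(B) = 1.8810 bits
  H(C) = 2.0000 bits

Ranking: C > B > A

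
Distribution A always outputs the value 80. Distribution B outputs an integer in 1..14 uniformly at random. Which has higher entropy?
B

A is deterministic, so H(A) = 0. B is uniform over 14 outcomes, so H(B) = log₂(14) = 3.807 bits. Any distribution with genuine randomness has higher entropy than a deterministic one.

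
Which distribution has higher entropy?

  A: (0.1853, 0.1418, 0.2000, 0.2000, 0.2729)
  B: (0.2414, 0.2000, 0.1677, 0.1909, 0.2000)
B

Both distributions are close to uniform, making this a harder comparison.

H(A) = 2.2903 bits
H(B) = 2.3119 bits

The distribution closer to uniform has higher entropy.
Answer: B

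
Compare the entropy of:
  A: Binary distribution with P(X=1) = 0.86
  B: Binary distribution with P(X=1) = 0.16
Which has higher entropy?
B

For binary distributions, entropy is maximized at p=0.5 and decreases as p moves toward 0 or 1.

H(A) = H(0.86) = 0.5842 bits
H(B) = H(0.16) = 0.6343 bits

Distribution B (p=0.16) is closer to uniform (p=0.5), so it has higher entropy.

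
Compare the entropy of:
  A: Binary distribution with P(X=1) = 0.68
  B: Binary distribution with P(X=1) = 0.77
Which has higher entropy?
A

For binary distributions, entropy is maximized at p=0.5 and decreases as p moves toward 0 or 1.

H(A) = H(0.68) = 0.9044 bits
H(B) = H(0.77) = 0.7780 bits

Distribution A (p=0.68) is closer to uniform (p=0.5), so it has higher entropy.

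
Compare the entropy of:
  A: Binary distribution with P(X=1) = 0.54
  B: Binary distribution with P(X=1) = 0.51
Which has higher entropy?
B

For binary distributions, entropy is maximized at p=0.5 and decreases as p moves toward 0 or 1.

H(A) = H(0.54) = 0.9954 bits
H(B) = H(0.51) = 0.9997 bits

Distribution B (p=0.51) is closer to uniform (p=0.5), so it has higher entropy.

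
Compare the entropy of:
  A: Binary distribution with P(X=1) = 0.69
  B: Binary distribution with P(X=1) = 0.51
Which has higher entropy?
B

For binary distributions, entropy is maximized at p=0.5 and decreases as p moves toward 0 or 1.

H(A) = H(0.69) = 0.8932 bits
H(B) = H(0.51) = 0.9997 bits

Distribution B (p=0.51) is closer to uniform (p=0.5), so it has higher entropy.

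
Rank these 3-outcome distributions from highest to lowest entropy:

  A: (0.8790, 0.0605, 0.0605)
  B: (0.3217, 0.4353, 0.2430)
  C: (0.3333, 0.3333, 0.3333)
C > B > A

Key insight: Entropy is maximized by uniform distributions and minimized by concentrated distributions.

- Uniform distributions have maximum entropy log₂(3) = 1.5850 bits
- The more "peaked" or concentrated a distribution, the lower its entropy

Entropies:
  H(A) = 0.6532 bits
  H(B) = 1.5447 bits
  H(C) = 1.5850 bits

Ranking: C > B > A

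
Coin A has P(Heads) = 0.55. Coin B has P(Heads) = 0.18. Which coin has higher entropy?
A

For binary distributions, entropy is maximized at p=0.5 and decreases as p moves toward 0 or 1.

H(A) = H(0.55) = 0.9928 bits
H(B) = H(0.18) = 0.6801 bits

Distribution A (p=0.55) is closer to uniform (p=0.5), so it has higher entropy.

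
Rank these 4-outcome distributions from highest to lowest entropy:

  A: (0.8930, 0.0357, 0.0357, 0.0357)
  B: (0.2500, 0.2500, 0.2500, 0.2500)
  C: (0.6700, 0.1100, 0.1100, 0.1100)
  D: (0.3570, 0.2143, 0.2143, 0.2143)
B > D > C > A

Key insight: Entropy is maximized by uniform distributions and minimized by concentrated distributions.

Entropies:
  H(A) = 0.6604 bits
  H(B) = 2.0000 bits
  H(C) = 1.4380 bits
  H(D) = 1.9593 bits

Ranking: B > D > C > A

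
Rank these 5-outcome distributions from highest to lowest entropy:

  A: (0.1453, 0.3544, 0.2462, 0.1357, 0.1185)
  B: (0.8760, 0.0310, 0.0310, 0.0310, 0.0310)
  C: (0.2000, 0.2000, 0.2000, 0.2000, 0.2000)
C > A > B

Key insight: Entropy is maximized by uniform distributions and minimized by concentrated distributions.

- Uniform distributions have maximum entropy log₂(5) = 2.3219 bits
- The more "peaked" or concentrated a distribution, the lower its entropy

Entropies:
  H(A) = 2.1882 bits
  H(B) = 0.7888 bits
  H(C) = 2.3219 bits

Ranking: C > A > B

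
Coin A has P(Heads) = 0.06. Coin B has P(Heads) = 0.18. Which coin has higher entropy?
B

For binary distributions, entropy is maximized at p=0.5 and decreases as p moves toward 0 or 1.

H(A) = H(0.06) = 0.3274 bits
H(B) = H(0.18) = 0.6801 bits

Distribution B (p=0.18) is closer to uniform (p=0.5), so it has higher entropy.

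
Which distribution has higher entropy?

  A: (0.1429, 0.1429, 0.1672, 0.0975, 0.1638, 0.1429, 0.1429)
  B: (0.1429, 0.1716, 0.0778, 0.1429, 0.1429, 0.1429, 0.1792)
A

Both distributions are close to uniform, making this a harder comparison.

H(A) = 2.7907 bits
H(B) = 2.7716 bits

The distribution closer to uniform has higher entropy.
Answer: A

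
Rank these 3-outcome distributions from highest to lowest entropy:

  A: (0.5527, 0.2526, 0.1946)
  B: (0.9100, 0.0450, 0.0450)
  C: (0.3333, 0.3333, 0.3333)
C > A > B

Key insight: Entropy is maximized by uniform distributions and minimized by concentrated distributions.

- Uniform distributions have maximum entropy log₂(3) = 1.5850 bits
- The more "peaked" or concentrated a distribution, the lower its entropy

Entropies:
  H(A) = 1.4338 bits
  H(B) = 0.5265 bits
  H(C) = 1.5850 bits

Ranking: C > A > B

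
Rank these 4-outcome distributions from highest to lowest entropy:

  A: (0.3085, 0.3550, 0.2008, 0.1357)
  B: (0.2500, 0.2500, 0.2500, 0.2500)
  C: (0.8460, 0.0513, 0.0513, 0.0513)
B > A > C

Key insight: Entropy is maximized by uniform distributions and minimized by concentrated distributions.

- Uniform distributions have maximum entropy log₂(4) = 2.0000 bits
- The more "peaked" or concentrated a distribution, the lower its entropy

Entropies:
  H(A) = 1.9099 bits
  H(B) = 2.0000 bits
  H(C) = 0.8638 bits

Ranking: B > A > C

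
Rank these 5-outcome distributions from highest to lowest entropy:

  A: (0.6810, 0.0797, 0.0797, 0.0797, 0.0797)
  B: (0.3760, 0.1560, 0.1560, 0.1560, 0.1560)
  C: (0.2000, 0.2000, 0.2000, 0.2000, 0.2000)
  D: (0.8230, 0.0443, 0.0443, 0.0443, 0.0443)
C > B > A > D

Key insight: Entropy is maximized by uniform distributions and minimized by concentrated distributions.

Entropies:
  H(A) = 1.5413 bits
  H(B) = 2.2032 bits
  H(C) = 2.3219 bits
  H(D) = 1.0275 bits

Ranking: C > B > A > D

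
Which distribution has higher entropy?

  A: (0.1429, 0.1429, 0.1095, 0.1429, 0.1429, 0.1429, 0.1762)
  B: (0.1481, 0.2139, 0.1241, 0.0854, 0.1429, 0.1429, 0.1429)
A

Both distributions are close to uniform, making this a harder comparison.

H(A) = 2.7960 bits
H(B) = 2.7638 bits

The distribution closer to uniform has higher entropy.
Answer: A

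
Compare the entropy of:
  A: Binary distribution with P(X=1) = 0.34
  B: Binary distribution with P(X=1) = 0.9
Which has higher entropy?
A

For binary distributions, entropy is maximized at p=0.5 and decreases as p moves toward 0 or 1.

H(A) = H(0.34) = 0.9248 bits
H(B) = H(0.9) = 0.4690 bits

Distribution A (p=0.34) is closer to uniform (p=0.5), so it has higher entropy.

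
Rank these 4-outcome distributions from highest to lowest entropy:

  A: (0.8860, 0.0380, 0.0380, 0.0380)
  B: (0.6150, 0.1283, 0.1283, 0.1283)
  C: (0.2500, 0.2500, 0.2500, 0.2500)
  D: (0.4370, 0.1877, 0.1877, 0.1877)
C > D > B > A

Key insight: Entropy is maximized by uniform distributions and minimized by concentrated distributions.

Entropies:
  H(A) = 0.6926 bits
  H(B) = 1.5717 bits
  H(C) = 2.0000 bits
  H(D) = 1.8809 bits

Ranking: C > D > B > A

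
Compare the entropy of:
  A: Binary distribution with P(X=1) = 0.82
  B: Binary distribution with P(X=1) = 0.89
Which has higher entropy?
A

For binary distributions, entropy is maximized at p=0.5 and decreases as p moves toward 0 or 1.

H(A) = H(0.82) = 0.6801 bits
H(B) = H(0.89) = 0.4999 bits

Distribution A (p=0.82) is closer to uniform (p=0.5), so it has higher entropy.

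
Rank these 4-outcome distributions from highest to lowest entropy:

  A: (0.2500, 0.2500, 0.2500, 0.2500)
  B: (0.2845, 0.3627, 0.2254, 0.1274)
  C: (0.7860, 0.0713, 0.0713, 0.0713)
A > B > C

Key insight: Entropy is maximized by uniform distributions and minimized by concentrated distributions.

- Uniform distributions have maximum entropy log₂(4) = 2.0000 bits
- The more "peaked" or concentrated a distribution, the lower its entropy

Entropies:
  H(A) = 2.0000 bits
  H(B) = 1.9098 bits
  H(C) = 1.0882 bits

Ranking: A > B > C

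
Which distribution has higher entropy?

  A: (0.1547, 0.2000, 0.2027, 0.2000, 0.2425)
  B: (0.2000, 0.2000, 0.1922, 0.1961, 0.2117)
B

Both distributions are close to uniform, making this a harder comparison.

H(A) = 2.3078 bits
H(B) = 2.3212 bits

The distribution closer to uniform has higher entropy.
Answer: B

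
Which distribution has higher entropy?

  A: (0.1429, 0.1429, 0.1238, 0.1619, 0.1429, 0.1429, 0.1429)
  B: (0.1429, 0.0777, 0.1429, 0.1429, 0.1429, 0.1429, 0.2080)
A

Both distributions are close to uniform, making this a harder comparison.

H(A) = 2.8037 bits
H(B) = 2.7628 bits

The distribution closer to uniform has higher entropy.
Answer: A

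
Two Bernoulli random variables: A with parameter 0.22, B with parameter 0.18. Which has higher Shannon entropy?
A

For binary distributions, entropy is maximized at p=0.5 and decreases as p moves toward 0 or 1.

H(A) = H(0.22) = 0.7602 bits
H(B) = H(0.18) = 0.6801 bits

Distribution A (p=0.22) is closer to uniform (p=0.5), so it has higher entropy.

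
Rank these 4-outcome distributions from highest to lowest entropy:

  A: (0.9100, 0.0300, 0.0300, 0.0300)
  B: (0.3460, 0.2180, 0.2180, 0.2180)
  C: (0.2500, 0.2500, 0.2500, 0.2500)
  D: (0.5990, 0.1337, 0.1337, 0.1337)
C > B > D > A

Key insight: Entropy is maximized by uniform distributions and minimized by concentrated distributions.

Entropies:
  H(A) = 0.5791 bits
  H(B) = 1.9670 bits
  H(C) = 2.0000 bits
  H(D) = 1.6071 bits

Ranking: C > B > D > A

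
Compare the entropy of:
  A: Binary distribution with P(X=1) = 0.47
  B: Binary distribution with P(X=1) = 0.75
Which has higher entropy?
A

For binary distributions, entropy is maximized at p=0.5 and decreases as p moves toward 0 or 1.

H(A) = H(0.47) = 0.9974 bits
H(B) = H(0.75) = 0.8113 bits

Distribution A (p=0.47) is closer to uniform (p=0.5), so it has higher entropy.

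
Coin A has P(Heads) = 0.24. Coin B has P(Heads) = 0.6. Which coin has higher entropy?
B

For binary distributions, entropy is maximized at p=0.5 and decreases as p moves toward 0 or 1.

H(A) = H(0.24) = 0.7950 bits
H(B) = H(0.6) = 0.9710 bits

Distribution B (p=0.6) is closer to uniform (p=0.5), so it has higher entropy.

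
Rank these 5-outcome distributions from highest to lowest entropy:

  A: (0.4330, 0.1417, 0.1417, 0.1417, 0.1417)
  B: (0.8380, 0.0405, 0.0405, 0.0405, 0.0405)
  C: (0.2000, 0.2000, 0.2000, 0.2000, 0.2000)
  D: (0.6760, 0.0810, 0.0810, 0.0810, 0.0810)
C > A > D > B

Key insight: Entropy is maximized by uniform distributions and minimized by concentrated distributions.

Entropies:
  H(A) = 2.1210 bits
  H(B) = 0.9631 bits
  H(C) = 2.3219 bits
  H(D) = 1.5567 bits

Ranking: C > A > D > B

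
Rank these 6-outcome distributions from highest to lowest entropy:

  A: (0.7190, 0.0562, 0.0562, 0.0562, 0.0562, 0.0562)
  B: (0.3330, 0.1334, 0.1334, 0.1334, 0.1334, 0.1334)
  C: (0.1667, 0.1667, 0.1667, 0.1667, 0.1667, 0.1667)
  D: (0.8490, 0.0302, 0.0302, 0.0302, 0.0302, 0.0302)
C > B > A > D

Key insight: Entropy is maximized by uniform distributions and minimized by concentrated distributions.

Entropies:
  H(A) = 1.5093 bits
  H(B) = 2.4667 bits
  H(C) = 2.5850 bits
  H(D) = 0.9629 bits

Ranking: C > B > A > D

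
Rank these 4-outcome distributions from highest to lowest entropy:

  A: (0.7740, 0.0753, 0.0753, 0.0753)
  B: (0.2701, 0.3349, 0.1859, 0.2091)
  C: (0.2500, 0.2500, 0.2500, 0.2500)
C > B > A

Key insight: Entropy is maximized by uniform distributions and minimized by concentrated distributions.

- Uniform distributions have maximum entropy log₂(4) = 2.0000 bits
- The more "peaked" or concentrated a distribution, the lower its entropy

Entropies:
  H(A) = 1.1292 bits
  H(B) = 1.9620 bits
  H(C) = 2.0000 bits

Ranking: C > B > A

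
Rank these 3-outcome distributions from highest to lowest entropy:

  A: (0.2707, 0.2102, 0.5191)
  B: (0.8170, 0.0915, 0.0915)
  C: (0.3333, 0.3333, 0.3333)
C > A > B

Key insight: Entropy is maximized by uniform distributions and minimized by concentrated distributions.

- Uniform distributions have maximum entropy log₂(3) = 1.5850 bits
- The more "peaked" or concentrated a distribution, the lower its entropy

Entropies:
  H(A) = 1.4744 bits
  H(B) = 0.8696 bits
  H(C) = 1.5850 bits

Ranking: C > A > B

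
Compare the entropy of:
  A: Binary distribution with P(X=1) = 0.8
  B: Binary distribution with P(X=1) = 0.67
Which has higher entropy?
B

For binary distributions, entropy is maximized at p=0.5 and decreases as p moves toward 0 or 1.

H(A) = H(0.8) = 0.7219 bits
H(B) = H(0.67) = 0.9149 bits

Distribution B (p=0.67) is closer to uniform (p=0.5), so it has higher entropy.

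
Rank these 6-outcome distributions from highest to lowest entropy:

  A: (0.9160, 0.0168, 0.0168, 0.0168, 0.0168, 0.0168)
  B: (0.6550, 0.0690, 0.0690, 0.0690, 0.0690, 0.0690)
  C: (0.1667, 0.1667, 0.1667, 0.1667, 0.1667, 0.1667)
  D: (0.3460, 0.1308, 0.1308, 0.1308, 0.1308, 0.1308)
C > D > B > A

Key insight: Entropy is maximized by uniform distributions and minimized by concentrated distributions.

Entropies:
  H(A) = 0.6112 bits
  H(B) = 1.7306 bits
  H(C) = 2.5850 bits
  H(D) = 2.4490 bits

Ranking: C > D > B > A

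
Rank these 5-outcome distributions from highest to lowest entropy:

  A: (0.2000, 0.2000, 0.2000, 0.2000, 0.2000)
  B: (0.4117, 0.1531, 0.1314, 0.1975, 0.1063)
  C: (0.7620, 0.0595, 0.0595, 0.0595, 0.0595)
A > B > C

Key insight: Entropy is maximized by uniform distributions and minimized by concentrated distributions.

- Uniform distributions have maximum entropy log₂(5) = 2.3219 bits
- The more "peaked" or concentrated a distribution, the lower its entropy

Entropies:
  H(A) = 2.3219 bits
  H(B) = 2.1322 bits
  H(C) = 1.2677 bits

Ranking: A > B > C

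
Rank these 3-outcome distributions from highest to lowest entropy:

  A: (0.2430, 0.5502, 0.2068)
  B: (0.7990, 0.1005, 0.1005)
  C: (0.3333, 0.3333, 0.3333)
C > A > B

Key insight: Entropy is maximized by uniform distributions and minimized by concentrated distributions.

- Uniform distributions have maximum entropy log₂(3) = 1.5850 bits
- The more "peaked" or concentrated a distribution, the lower its entropy

Entropies:
  H(A) = 1.4404 bits
  H(B) = 0.9249 bits
  H(C) = 1.5850 bits

Ranking: C > A > B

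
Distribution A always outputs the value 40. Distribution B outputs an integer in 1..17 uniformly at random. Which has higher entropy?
B

A is deterministic, so H(A) = 0. B is uniform over 17 outcomes, so H(B) = log₂(17) = 4.087 bits. Any distribution with genuine randomness has higher entropy than a deterministic one.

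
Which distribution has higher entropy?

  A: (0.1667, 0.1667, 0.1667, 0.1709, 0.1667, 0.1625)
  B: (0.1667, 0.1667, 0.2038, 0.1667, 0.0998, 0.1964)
A

Both distributions are close to uniform, making this a harder comparison.

H(A) = 2.5848 bits
H(B) = 2.5531 bits

The distribution closer to uniform has higher entropy.
Answer: A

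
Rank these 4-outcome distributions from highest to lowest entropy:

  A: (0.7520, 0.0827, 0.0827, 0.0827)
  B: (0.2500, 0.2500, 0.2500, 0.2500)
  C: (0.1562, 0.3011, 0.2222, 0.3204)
B > C > A

Key insight: Entropy is maximized by uniform distributions and minimized by concentrated distributions.

- Uniform distributions have maximum entropy log₂(4) = 2.0000 bits
- The more "peaked" or concentrated a distribution, the lower its entropy

Entropies:
  H(A) = 1.2012 bits
  H(B) = 2.0000 bits
  H(C) = 1.9482 bits

Ranking: B > C > A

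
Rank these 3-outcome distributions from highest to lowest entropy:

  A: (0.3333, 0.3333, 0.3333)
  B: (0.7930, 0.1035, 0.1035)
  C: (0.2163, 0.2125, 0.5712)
A > C > B

Key insight: Entropy is maximized by uniform distributions and minimized by concentrated distributions.

- Uniform distributions have maximum entropy log₂(3) = 1.5850 bits
- The more "peaked" or concentrated a distribution, the lower its entropy

Entropies:
  H(A) = 1.5850 bits
  H(B) = 0.9427 bits
  H(C) = 1.4142 bits

Ranking: A > C > B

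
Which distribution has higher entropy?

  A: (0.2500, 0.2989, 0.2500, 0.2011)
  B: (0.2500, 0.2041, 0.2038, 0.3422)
A

Both distributions are close to uniform, making this a harder comparison.

H(A) = 1.9861 bits
H(B) = 1.9650 bits

The distribution closer to uniform has higher entropy.
Answer: A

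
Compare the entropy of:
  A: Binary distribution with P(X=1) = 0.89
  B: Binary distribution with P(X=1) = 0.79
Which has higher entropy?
B

For binary distributions, entropy is maximized at p=0.5 and decreases as p moves toward 0 or 1.

H(A) = H(0.89) = 0.4999 bits
H(B) = H(0.79) = 0.7415 bits

Distribution B (p=0.79) is closer to uniform (p=0.5), so it has higher entropy.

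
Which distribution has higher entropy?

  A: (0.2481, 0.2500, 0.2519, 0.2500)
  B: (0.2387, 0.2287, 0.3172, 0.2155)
A

Both distributions are close to uniform, making this a harder comparison.

H(A) = 2.0000 bits
H(B) = 1.9827 bits

The distribution closer to uniform has higher entropy.
Answer: A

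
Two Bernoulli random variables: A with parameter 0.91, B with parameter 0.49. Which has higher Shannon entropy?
B

For binary distributions, entropy is maximized at p=0.5 and decreases as p moves toward 0 or 1.

H(A) = H(0.91) = 0.4365 bits
H(B) = H(0.49) = 0.9997 bits

Distribution B (p=0.49) is closer to uniform (p=0.5), so it has higher entropy.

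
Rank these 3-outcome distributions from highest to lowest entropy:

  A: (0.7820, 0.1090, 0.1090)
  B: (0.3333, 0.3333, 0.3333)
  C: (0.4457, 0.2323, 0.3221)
B > C > A

Key insight: Entropy is maximized by uniform distributions and minimized by concentrated distributions.

- Uniform distributions have maximum entropy log₂(3) = 1.5850 bits
- The more "peaked" or concentrated a distribution, the lower its entropy

Entropies:
  H(A) = 0.9745 bits
  H(B) = 1.5850 bits
  H(C) = 1.5353 bits

Ranking: B > C > A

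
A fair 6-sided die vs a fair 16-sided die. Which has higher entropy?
16-sided die

Both are uniform distributions; for uniform over n outcomes, H = log₂(n). H(6-sided) = log₂(6) = 2.585 bits and H(16-sided) = log₂(16) = 4.000 bits. More outcomes in a uniform distribution means higher entropy.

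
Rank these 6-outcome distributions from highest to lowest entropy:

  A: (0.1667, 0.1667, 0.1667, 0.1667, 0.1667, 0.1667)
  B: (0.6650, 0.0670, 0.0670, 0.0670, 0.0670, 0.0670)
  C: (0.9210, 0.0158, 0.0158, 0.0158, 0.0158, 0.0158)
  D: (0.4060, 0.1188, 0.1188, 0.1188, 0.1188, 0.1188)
A > D > B > C

Key insight: Entropy is maximized by uniform distributions and minimized by concentrated distributions.

Entropies:
  H(A) = 2.5850 bits
  H(B) = 1.6978 bits
  H(C) = 0.5821 bits
  H(D) = 2.3536 bits

Ranking: A > D > B > C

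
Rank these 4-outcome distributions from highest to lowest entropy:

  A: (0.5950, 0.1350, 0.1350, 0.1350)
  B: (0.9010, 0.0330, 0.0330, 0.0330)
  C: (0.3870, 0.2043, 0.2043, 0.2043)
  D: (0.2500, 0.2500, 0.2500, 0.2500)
D > C > A > B

Key insight: Entropy is maximized by uniform distributions and minimized by concentrated distributions.

Entropies:
  H(A) = 1.6157 bits
  H(B) = 0.6227 bits
  H(C) = 1.9344 bits
  H(D) = 2.0000 bits

Ranking: D > C > A > B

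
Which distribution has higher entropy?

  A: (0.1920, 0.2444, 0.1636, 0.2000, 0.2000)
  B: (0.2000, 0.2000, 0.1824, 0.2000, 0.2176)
B

Both distributions are close to uniform, making this a harder comparison.

H(A) = 2.3100 bits
H(B) = 2.3197 bits

The distribution closer to uniform has higher entropy.
Answer: B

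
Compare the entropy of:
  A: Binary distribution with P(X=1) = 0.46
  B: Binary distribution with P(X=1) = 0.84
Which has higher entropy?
A

For binary distributions, entropy is maximized at p=0.5 and decreases as p moves toward 0 or 1.

H(A) = H(0.46) = 0.9954 bits
H(B) = H(0.84) = 0.6343 bits

Distribution A (p=0.46) is closer to uniform (p=0.5), so it has higher entropy.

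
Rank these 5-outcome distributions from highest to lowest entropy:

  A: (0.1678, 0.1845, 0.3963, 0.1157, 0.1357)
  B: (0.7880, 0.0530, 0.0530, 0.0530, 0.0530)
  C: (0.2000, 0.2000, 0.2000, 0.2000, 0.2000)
C > A > B

Key insight: Entropy is maximized by uniform distributions and minimized by concentrated distributions.

- Uniform distributions have maximum entropy log₂(5) = 2.3219 bits
- The more "peaked" or concentrated a distribution, the lower its entropy

Entropies:
  H(A) = 2.1623 bits
  H(B) = 1.1693 bits
  H(C) = 2.3219 bits

Ranking: C > A > B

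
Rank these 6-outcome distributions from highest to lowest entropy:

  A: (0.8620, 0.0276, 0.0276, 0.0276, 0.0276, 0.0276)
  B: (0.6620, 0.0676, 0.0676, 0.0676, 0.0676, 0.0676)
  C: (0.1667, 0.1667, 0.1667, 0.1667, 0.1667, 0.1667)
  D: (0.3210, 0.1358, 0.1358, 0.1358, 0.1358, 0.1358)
C > D > B > A

Key insight: Entropy is maximized by uniform distributions and minimized by concentrated distributions.

Entropies:
  H(A) = 0.8994 bits
  H(B) = 1.7077 bits
  H(C) = 2.5850 bits
  H(D) = 2.4821 bits

Ranking: C > D > B > A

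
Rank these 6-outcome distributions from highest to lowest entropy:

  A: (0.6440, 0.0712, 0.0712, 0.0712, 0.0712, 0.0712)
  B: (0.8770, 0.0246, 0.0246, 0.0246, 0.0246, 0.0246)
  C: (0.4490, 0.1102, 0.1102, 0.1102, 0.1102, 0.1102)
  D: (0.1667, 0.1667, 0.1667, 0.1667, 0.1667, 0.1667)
D > C > A > B

Key insight: Entropy is maximized by uniform distributions and minimized by concentrated distributions.

Entropies:
  H(A) = 1.7659 bits
  H(B) = 0.8235 bits
  H(C) = 2.2719 bits
  H(D) = 2.5850 bits

Ranking: D > C > A > B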